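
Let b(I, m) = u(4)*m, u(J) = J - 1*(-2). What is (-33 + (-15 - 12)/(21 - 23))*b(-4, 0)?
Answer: 0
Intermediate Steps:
u(J) = 2 + J (u(J) = J + 2 = 2 + J)
b(I, m) = 6*m (b(I, m) = (2 + 4)*m = 6*m)
(-33 + (-15 - 12)/(21 - 23))*b(-4, 0) = (-33 + (-15 - 12)/(21 - 23))*(6*0) = (-33 - 27/(-2))*0 = (-33 - 27*(-½))*0 = (-33 + 27/2)*0 = -39/2*0 = 0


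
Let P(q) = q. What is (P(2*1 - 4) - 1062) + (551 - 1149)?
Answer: -1662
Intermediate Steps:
(P(2*1 - 4) - 1062) + (551 - 1149) = ((2*1 - 4) - 1062) + (551 - 1149) = ((2 - 4) - 1062) - 598 = (-2 - 1062) - 598 = -1064 - 598 = -1662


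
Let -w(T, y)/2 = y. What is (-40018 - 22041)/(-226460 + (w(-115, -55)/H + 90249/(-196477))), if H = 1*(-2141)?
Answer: 26105568712163/95262257255799 ≈ 0.27404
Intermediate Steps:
w(T, y) = -2*y
H = -2141
(-40018 - 22041)/(-226460 + (w(-115, -55)/H + 90249/(-196477))) = (-40018 - 22041)/(-226460 + (-2*(-55)/(-2141) + 90249/(-196477))) = -62059/(-226460 + (110*(-1/2141) + 90249*(-1/196477))) = -62059/(-226460 + (-110/2141 - 90249/196477)) = -62059/(-226460 - 214835579/420657257) = -62059/(-95262257255799/420657257) = -62059*(-420657257/95262257255799) = 26105568712163/95262257255799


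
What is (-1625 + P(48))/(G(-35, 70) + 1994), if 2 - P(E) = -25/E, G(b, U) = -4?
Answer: -77879/95520 ≈ -0.81532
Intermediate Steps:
P(E) = 2 + 25/E (P(E) = 2 - (-25)/E = 2 + 25/E)
(-1625 + P(48))/(G(-35, 70) + 1994) = (-1625 + (2 + 25/48))/(-4 + 1994) = (-1625 + (2 + 25*(1/48)))/1990 = (-1625 + (2 + 25/48))*(1/1990) = (-1625 + 121/48)*(1/1990) = -77879/48*1/1990 = -77879/95520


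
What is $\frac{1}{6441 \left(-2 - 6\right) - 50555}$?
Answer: $- \frac{1}{102083} \approx -9.796 \cdot 10^{-6}$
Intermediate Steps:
$\frac{1}{6441 \left(-2 - 6\right) - 50555} = \frac{1}{6441 \left(-8\right) - 50555} = \frac{1}{-51528 - 50555} = \frac{1}{-102083} = - \frac{1}{102083}$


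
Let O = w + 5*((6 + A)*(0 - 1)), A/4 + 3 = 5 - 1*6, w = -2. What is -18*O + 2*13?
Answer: -838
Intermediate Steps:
A = -16 (A = -12 + 4*(5 - 1*6) = -12 + 4*(5 - 6) = -12 + 4*(-1) = -12 - 4 = -16)
O = 48 (O = -2 + 5*((6 - 16)*(0 - 1)) = -2 + 5*(-10*(-1)) = -2 + 5*10 = -2 + 50 = 48)
-18*O + 2*13 = -18*48 + 2*13 = -864 + 26 = -838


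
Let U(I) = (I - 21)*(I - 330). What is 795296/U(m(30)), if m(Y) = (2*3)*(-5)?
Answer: 99412/2295 ≈ 43.317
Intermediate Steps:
m(Y) = -30 (m(Y) = 6*(-5) = -30)
U(I) = (-330 + I)*(-21 + I) (U(I) = (-21 + I)*(-330 + I) = (-330 + I)*(-21 + I))
795296/U(m(30)) = 795296/(6930 + (-30)**2 - 351*(-30)) = 795296/(6930 + 900 + 10530) = 795296/18360 = 795296*(1/18360) = 99412/2295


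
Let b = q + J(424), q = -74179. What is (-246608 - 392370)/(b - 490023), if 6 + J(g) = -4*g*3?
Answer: 319489/284648 ≈ 1.1224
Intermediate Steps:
J(g) = -6 - 12*g (J(g) = -6 - 4*g*3 = -6 - 12*g)
b = -79273 (b = -74179 + (-6 - 12*424) = -74179 + (-6 - 5088) = -74179 - 5094 = -79273)
(-246608 - 392370)/(b - 490023) = (-246608 - 392370)/(-79273 - 490023) = -638978/(-569296) = -638978*(-1/569296) = 319489/284648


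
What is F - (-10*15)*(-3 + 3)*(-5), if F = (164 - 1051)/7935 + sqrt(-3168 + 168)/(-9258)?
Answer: -887/7935 - 5*I*sqrt(30)/4629 ≈ -0.11178 - 0.0059162*I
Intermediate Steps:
F = -887/7935 - 5*I*sqrt(30)/4629 (F = -887*1/7935 + sqrt(-3000)*(-1/9258) = -887/7935 + (10*I*sqrt(30))*(-1/9258) = -887/7935 - 5*I*sqrt(30)/4629 ≈ -0.11178 - 0.0059162*I)
F - (-10*15)*(-3 + 3)*(-5) = (-887/7935 - 5*I*sqrt(30)/4629) - (-10*15)*(-3 + 3)*(-5) = (-887/7935 - 5*I*sqrt(30)/4629) - (-150)*0*(-5) = (-887/7935 - 5*I*sqrt(30)/4629) - (-150)*0 = (-887/7935 - 5*I*sqrt(30)/4629) - 1*0 = (-887/7935 - 5*I*sqrt(30)/4629) + 0 = -887/7935 - 5*I*sqrt(30)/4629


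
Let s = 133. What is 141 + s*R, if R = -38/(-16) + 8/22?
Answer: 44461/88 ≈ 505.24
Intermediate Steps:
R = 241/88 (R = -38*(-1/16) + 8*(1/22) = 19/8 + 4/11 = 241/88 ≈ 2.7386)
141 + s*R = 141 + 133*(241/88) = 141 + 32053/88 = 44461/88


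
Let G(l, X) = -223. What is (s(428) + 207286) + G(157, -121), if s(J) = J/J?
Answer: 207064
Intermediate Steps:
s(J) = 1
(s(428) + 207286) + G(157, -121) = (1 + 207286) - 223 = 207287 - 223 = 207064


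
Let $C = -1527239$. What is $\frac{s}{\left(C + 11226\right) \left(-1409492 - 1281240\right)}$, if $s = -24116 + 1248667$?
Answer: $\frac{1224551}{4079184691516} \approx 3.002 \cdot 10^{-7}$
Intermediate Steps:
$s = 1224551$
$\frac{s}{\left(C + 11226\right) \left(-1409492 - 1281240\right)} = \frac{1224551}{\left(-1527239 + 11226\right) \left(-1409492 - 1281240\right)} = \frac{1224551}{\left(-1516013\right) \left(-2690732\right)} = \frac{1224551}{4079184691516}$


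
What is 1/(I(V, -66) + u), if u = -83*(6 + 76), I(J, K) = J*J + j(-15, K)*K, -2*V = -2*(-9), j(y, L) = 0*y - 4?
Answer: -1/6461 ≈ -0.00015477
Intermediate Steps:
j(y, L) = -4 (j(y, L) = 0 - 4 = -4)
V = -9 (V = -(-1)*(-9) = -1/2*18 = -9)
I(J, K) = J**2 - 4*K (I(J, K) = J*J - 4*K = J**2 - 4*K)
u = -6806 (u = -83*82 = -6806)
1/(I(V, -66) + u) = 1/(((-9)**2 - 4*(-66)) - 6806) = 1/((81 + 264) - 6806) = 1/(345 - 6806) = 1/(-6461) = -1/6461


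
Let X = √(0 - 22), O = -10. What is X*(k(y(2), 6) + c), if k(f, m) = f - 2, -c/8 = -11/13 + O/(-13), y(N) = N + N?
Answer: 34*I*√22/13 ≈ 12.267*I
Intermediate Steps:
y(N) = 2*N
X = I*√22 (X = √(-22) = I*√22 ≈ 4.6904*I)
c = 8/13 (c = -8*(-11/13 - 10/(-13)) = -8*(-11*1/13 - 10*(-1/13)) = -8*(-11/13 + 10/13) = -8*(-1/13) = 8/13 ≈ 0.61539)
k(f, m) = -2 + f
X*(k(y(2), 6) + c) = (I*√22)*((-2 + 2*2) + 8/13) = (I*√22)*((-2 + 4) + 8/13) = (I*√22)*(2 + 8/13) = (I*√22)*(34/13) = 34*I*√22/13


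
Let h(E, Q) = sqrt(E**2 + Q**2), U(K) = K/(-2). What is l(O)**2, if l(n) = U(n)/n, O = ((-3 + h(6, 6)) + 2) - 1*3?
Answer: 1/4 ≈ 0.25000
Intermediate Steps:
U(K) = -K/2 (U(K) = K*(-1/2) = -K/2)
O = -4 + 6*sqrt(2) (O = ((-3 + sqrt(6**2 + 6**2)) + 2) - 1*3 = ((-3 + sqrt(36 + 36)) + 2) - 3 = ((-3 + sqrt(72)) + 2) - 3 = ((-3 + 6*sqrt(2)) + 2) - 3 = (-1 + 6*sqrt(2)) - 3 = -4 + 6*sqrt(2) ≈ 4.4853)
l(n) = -1/2 (l(n) = (-n/2)/n = -1/2)
l(O)**2 = (-1/2)**2 = 1/4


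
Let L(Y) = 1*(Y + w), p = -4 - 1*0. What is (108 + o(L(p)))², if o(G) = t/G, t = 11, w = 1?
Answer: 97969/9 ≈ 10885.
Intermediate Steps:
p = -4 (p = -4 + 0 = -4)
L(Y) = 1 + Y (L(Y) = 1*(Y + 1) = 1*(1 + Y) = 1 + Y)
o(G) = 11/G
(108 + o(L(p)))² = (108 + 11/(1 - 4))² = (108 + 11/(-3))² = (108 + 11*(-⅓))² = (108 - 11/3)² = (313/3)² = 97969/9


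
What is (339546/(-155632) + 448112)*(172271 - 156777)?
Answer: 270138770206393/38908 ≈ 6.9430e+9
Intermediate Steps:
(339546/(-155632) + 448112)*(172271 - 156777) = (339546*(-1/155632) + 448112)*15494 = (-169773/77816 + 448112)*15494 = (34870113619/77816)*15494 = 270138770206393/38908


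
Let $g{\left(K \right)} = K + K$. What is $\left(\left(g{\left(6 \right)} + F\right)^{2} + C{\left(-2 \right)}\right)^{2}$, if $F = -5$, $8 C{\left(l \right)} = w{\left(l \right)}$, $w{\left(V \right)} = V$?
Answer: $\frac{38025}{16} \approx 2376.6$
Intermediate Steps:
$C{\left(l \right)} = \frac{l}{8}$
$g{\left(K \right)} = 2 K$
$\left(\left(g{\left(6 \right)} + F\right)^{2} + C{\left(-2 \right)}\right)^{2} = \left(\left(2 \cdot 6 - 5\right)^{2} + \frac{1}{8} \left(-2\right)\right)^{2} = \left(\left(12 - 5\right)^{2} - \frac{1}{4}\right)^{2} = \left(7^{2} - \frac{1}{4}\right)^{2} = \left(49 - \frac{1}{4}\right)^{2} = \left(\frac{195}{4}\right)^{2} = \frac{38025}{16}$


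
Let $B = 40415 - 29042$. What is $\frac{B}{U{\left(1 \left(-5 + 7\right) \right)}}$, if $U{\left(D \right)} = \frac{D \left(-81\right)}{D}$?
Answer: $- \frac{3791}{27} \approx -140.41$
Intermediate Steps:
$B = 11373$
$U{\left(D \right)} = -81$ ($U{\left(D \right)} = \frac{\left(-81\right) D}{D} = -81$)
$\frac{B}{U{\left(1 \left(-5 + 7\right) \right)}} = \frac{11373}{-81} = 11373 \left(- \frac{1}{81}\right) = - \frac{3791}{27}$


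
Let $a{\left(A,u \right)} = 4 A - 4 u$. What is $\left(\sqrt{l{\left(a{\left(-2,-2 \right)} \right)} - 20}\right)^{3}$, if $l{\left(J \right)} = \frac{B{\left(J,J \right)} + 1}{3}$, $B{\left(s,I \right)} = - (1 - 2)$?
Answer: $- \frac{58 i \sqrt{174}}{9} \approx - 85.008 i$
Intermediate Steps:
$B{\left(s,I \right)} = 1$ ($B{\left(s,I \right)} = \left(-1\right) \left(-1\right) = 1$)
$a{\left(A,u \right)} = - 4 u + 4 A$
$l{\left(J \right)} = \frac{2}{3}$ ($l{\left(J \right)} = \frac{1 + 1}{3} = \frac{1}{3} \cdot 2 = \frac{2}{3}$)
$\left(\sqrt{l{\left(a{\left(-2,-2 \right)} \right)} - 20}\right)^{3} = \left(\sqrt{\frac{2}{3} - 20}\right)^{3} = \left(\sqrt{- \frac{58}{3}}\right)^{3} = \left(\frac{i \sqrt{174}}{3}\right)^{3} = - \frac{58 i \sqrt{174}}{9}$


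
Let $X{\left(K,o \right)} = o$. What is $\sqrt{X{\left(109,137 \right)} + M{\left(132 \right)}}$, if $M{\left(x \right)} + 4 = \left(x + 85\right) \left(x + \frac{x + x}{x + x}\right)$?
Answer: $\sqrt{28994} \approx 170.28$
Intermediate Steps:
$M{\left(x \right)} = -4 + \left(1 + x\right) \left(85 + x\right)$ ($M{\left(x \right)} = -4 + \left(x + 85\right) \left(x + \frac{x + x}{x + x}\right) = -4 + \left(85 + x\right) \left(x + \frac{2 x}{2 x}\right) = -4 + \left(85 + x\right) \left(x + 2 x \frac{1}{2 x}\right) = -4 + \left(85 + x\right) \left(x + 1\right) = -4 + \left(85 + x\right) \left(1 + x\right) = -4 + \left(1 + x\right) \left(85 + x\right)$)
$\sqrt{X{\left(109,137 \right)} + M{\left(132 \right)}} = \sqrt{137 + \left(81 + 132^{2} + 86 \cdot 132\right)} = \sqrt{137 + \left(81 + 17424 + 11352\right)} = \sqrt{137 + 28857} = \sqrt{28994}$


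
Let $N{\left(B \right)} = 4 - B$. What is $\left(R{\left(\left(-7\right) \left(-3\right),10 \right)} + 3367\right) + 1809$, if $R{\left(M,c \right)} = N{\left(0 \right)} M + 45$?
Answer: $5305$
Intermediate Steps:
$R{\left(M,c \right)} = 45 + 4 M$ ($R{\left(M,c \right)} = \left(4 - 0\right) M + 45 = \left(4 + 0\right) M + 45 = 4 M + 45 = 45 + 4 M$)
$\left(R{\left(\left(-7\right) \left(-3\right),10 \right)} + 3367\right) + 1809 = \left(\left(45 + 4 \left(\left(-7\right) \left(-3\right)\right)\right) + 3367\right) + 1809 = \left(\left(45 + 4 \cdot 21\right) + 3367\right) + 1809 = \left(\left(45 + 84\right) + 3367\right) + 1809 = \left(129 + 3367\right) + 1809 = 3496 + 1809 = 5305$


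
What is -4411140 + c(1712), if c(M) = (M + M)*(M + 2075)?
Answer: 8555548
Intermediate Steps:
c(M) = 2*M*(2075 + M) (c(M) = (2*M)*(2075 + M) = 2*M*(2075 + M))
-4411140 + c(1712) = -4411140 + 2*1712*(2075 + 1712) = -4411140 + 2*1712*3787 = -4411140 + 12966688 = 8555548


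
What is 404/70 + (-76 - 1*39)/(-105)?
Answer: 103/15 ≈ 6.8667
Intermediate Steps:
404/70 + (-76 - 1*39)/(-105) = 404*(1/70) + (-76 - 39)*(-1/105) = 202/35 - 115*(-1/105) = 202/35 + 23/21 = 103/15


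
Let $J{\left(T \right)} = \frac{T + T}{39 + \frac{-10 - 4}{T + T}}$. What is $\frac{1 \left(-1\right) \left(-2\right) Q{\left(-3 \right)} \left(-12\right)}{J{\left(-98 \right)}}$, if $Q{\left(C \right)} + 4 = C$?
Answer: $- \frac{1641}{49} \approx -33.49$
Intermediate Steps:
$Q{\left(C \right)} = -4 + C$
$J{\left(T \right)} = \frac{2 T}{39 - \frac{7}{T}}$ ($J{\left(T \right)} = \frac{2 T}{39 - \frac{14}{2 T}} = \frac{2 T}{39 - 14 \frac{1}{2 T}} = \frac{2 T}{39 - \frac{7}{T}}$)
$\frac{1 \left(-1\right) \left(-2\right) Q{\left(-3 \right)} \left(-12\right)}{J{\left(-98 \right)}} = \frac{1 \left(-1\right) \left(-2\right) \left(-4 - 3\right) \left(-12\right)}{2 \left(-98\right)^{2} \frac{1}{-7 + 39 \left(-98\right)}} = \frac{\left(-1\right) \left(-2\right) \left(-7\right) \left(-12\right)}{2 \cdot 9604 \frac{1}{-7 - 3822}} = \frac{2 \left(-7\right) \left(-12\right)}{2 \cdot 9604 \frac{1}{-3829}} = \frac{\left(-14\right) \left(-12\right)}{2 \cdot 9604 \left(- \frac{1}{3829}\right)} = \frac{168}{- \frac{2744}{547}} = 168 \left(- \frac{547}{2744}\right) = - \frac{1641}{49}$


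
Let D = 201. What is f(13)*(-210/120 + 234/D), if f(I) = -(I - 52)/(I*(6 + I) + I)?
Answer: -471/5360 ≈ -0.087873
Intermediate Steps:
f(I) = -(-52 + I)/(I + I*(6 + I))
f(13)*(-210/120 + 234/D) = ((52 - 1*13)/(13*(7 + 13)))*(-210/120 + 234/201) = ((1/13)*(52 - 13)/20)*(-210*1/120 + 234*(1/201)) = ((1/13)*(1/20)*39)*(-7/4 + 78/67) = (3/20)*(-157/268) = -471/5360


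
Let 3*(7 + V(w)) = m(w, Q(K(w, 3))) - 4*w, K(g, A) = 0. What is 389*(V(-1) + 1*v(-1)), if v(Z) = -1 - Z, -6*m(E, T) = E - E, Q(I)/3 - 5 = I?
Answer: -6613/3 ≈ -2204.3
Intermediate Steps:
Q(I) = 15 + 3*I
m(E, T) = 0 (m(E, T) = -(E - E)/6 = -1/6*0 = 0)
V(w) = -7 - 4*w/3 (V(w) = -7 + (0 - 4*w)/3 = -7 + (-4*w)/3 = -7 - 4*w/3)
389*(V(-1) + 1*v(-1)) = 389*((-7 - 4/3*(-1)) + 1*(-1 - 1*(-1))) = 389*((-7 + 4/3) + 1*(-1 + 1)) = 389*(-17/3 + 1*0) = 389*(-17/3 + 0) = 389*(-17/3) = -6613/3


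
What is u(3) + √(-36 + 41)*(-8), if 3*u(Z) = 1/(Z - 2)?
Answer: ⅓ - 8*√5 ≈ -17.555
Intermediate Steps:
u(Z) = 1/(3*(-2 + Z)) (u(Z) = 1/(3*(Z - 2)) = 1/(3*(-2 + Z)))
u(3) + √(-36 + 41)*(-8) = 1/(3*(-2 + 3)) + √(-36 + 41)*(-8) = (⅓)/1 + √5*(-8) = (⅓)*1 - 8*√5 = ⅓ - 8*√5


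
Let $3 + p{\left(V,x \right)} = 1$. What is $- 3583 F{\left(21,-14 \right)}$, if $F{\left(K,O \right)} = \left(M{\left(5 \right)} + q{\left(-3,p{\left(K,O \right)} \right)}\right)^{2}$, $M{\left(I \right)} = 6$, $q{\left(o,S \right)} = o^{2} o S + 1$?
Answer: $-13332343$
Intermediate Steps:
$p{\left(V,x \right)} = -2$ ($p{\left(V,x \right)} = -3 + 1 = -2$)
$q{\left(o,S \right)} = 1 + S o^{3}$ ($q{\left(o,S \right)} = o^{3} S + 1 = S o^{3} + 1 = 1 + S o^{3}$)
$F{\left(K,O \right)} = 3721$ ($F{\left(K,O \right)} = \left(6 - \left(-1 + 2 \left(-3\right)^{3}\right)\right)^{2} = \left(6 + \left(1 - -54\right)\right)^{2} = \left(6 + \left(1 + 54\right)\right)^{2} = \left(6 + 55\right)^{2} = 61^{2} = 3721$)
$- 3583 F{\left(21,-14 \right)} = \left(-3583\right) 3721 = -13332343$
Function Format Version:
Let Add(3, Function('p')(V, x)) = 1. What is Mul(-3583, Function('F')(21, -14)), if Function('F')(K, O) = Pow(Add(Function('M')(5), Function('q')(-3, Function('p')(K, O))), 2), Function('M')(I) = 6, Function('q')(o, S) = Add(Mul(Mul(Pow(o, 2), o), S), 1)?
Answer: -13332343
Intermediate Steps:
Function('p')(V, x) = -2 (Function('p')(V, x) = Add(-3, 1) = -2)
Function('q')(o, S) = Add(1, Mul(S, Pow(o, 3))) (Function('q')(o, S) = Add(Mul(Pow(o, 3), S), 1) = Add(Mul(S, Pow(o, 3)), 1) = Add(1, Mul(S, Pow(o, 3))))
Function('F')(K, O) = 3721 (Function('F')(K, O) = Pow(Add(6, Add(1, Mul(-2, Pow(-3, 3)))), 2) = Pow(Add(6, Add(1, Mul(-2, -27))), 2) = Pow(Add(6, Add(1, 54)), 2) = Pow(Add(6, 55), 2) = Pow(61, 2) = 3721)
Mul(-3583, Function('F')(21, -14)) = Mul(-3583, 3721) = -13332343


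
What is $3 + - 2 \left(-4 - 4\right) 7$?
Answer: $115$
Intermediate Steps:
$3 + - 2 \left(-4 - 4\right) 7 = 3 + \left(-2\right) \left(-8\right) 7 = 3 + 16 \cdot 7 = 3 + 112 = 115$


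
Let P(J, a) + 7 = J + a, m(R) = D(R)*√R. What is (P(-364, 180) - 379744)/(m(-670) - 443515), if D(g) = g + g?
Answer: 6740274861/7916344289 - 20364516*I*√670/7916344289 ≈ 0.85144 - 0.066587*I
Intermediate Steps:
D(g) = 2*g
m(R) = 2*R^(3/2) (m(R) = (2*R)*√R = 2*R^(3/2))
P(J, a) = -7 + J + a (P(J, a) = -7 + (J + a) = -7 + J + a)
(P(-364, 180) - 379744)/(m(-670) - 443515) = ((-7 - 364 + 180) - 379744)/(2*(-670)^(3/2) - 443515) = (-191 - 379744)/(2*(-670*I*√670) - 443515) = -379935/(-1340*I*√670 - 443515) = -379935/(-443515 - 1340*I*√670)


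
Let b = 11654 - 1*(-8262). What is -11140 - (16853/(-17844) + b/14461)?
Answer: -2874700485631/258042084 ≈ -11140.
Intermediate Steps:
b = 19916 (b = 11654 + 8262 = 19916)
-11140 - (16853/(-17844) + b/14461) = -11140 - (16853/(-17844) + 19916/14461) = -11140 - (16853*(-1/17844) + 19916*(1/14461)) = -11140 - (-16853/17844 + 19916/14461) = -11140 - 1*111669871/258042084 = -11140 - 111669871/258042084 = -2874700485631/258042084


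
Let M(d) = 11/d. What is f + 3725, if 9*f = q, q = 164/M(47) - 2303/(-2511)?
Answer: 945374146/248589 ≈ 3803.0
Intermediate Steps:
q = 19380121/27621 (q = 164/((11/47)) - 2303/(-2511) = 164/((11*(1/47))) - 2303*(-1/2511) = 164/(11/47) + 2303/2511 = 164*(47/11) + 2303/2511 = 7708/11 + 2303/2511 = 19380121/27621 ≈ 701.64)
f = 19380121/248589 (f = (⅑)*(19380121/27621) = 19380121/248589 ≈ 77.960)
f + 3725 = 19380121/248589 + 3725 = 945374146/248589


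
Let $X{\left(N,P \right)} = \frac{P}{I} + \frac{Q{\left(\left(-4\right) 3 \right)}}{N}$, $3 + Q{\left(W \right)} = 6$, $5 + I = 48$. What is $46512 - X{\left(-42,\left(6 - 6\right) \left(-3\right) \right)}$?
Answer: $\frac{651169}{14} \approx 46512.0$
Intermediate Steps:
$I = 43$ ($I = -5 + 48 = 43$)
$Q{\left(W \right)} = 3$ ($Q{\left(W \right)} = -3 + 6 = 3$)
$X{\left(N,P \right)} = \frac{3}{N} + \frac{P}{43}$ ($X{\left(N,P \right)} = \frac{P}{43} + \frac{3}{N} = \frac{3}{N} + \frac{P}{43}$)
$46512 - X{\left(-42,\left(6 - 6\right) \left(-3\right) \right)} = 46512 - \left(\frac{3}{-42} + \frac{\left(6 - 6\right) \left(-3\right)}{43}\right) = 46512 - \left(3 \left(- \frac{1}{42}\right) + \frac{0 \left(-3\right)}{43}\right) = 46512 - \left(- \frac{1}{14} + \frac{1}{43} \cdot 0\right) = 46512 - \left(- \frac{1}{14} + 0\right) = 46512 - - \frac{1}{14} = 46512 + \frac{1}{14} = \frac{651169}{14}$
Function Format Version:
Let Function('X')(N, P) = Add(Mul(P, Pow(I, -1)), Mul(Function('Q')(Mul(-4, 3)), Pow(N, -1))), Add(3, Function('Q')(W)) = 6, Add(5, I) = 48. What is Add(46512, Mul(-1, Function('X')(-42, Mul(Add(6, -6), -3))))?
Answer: Rational(651169, 14) ≈ 46512.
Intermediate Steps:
I = 43 (I = Add(-5, 48) = 43)
Function('Q')(W) = 3 (Function('Q')(W) = Add(-3, 6) = 3)
Function('X')(N, P) = Add(Mul(3, Pow(N, -1)), Mul(Rational(1, 43), P)) (Function('X')(N, P) = Add(Mul(P, Pow(43, -1)), Mul(3, Pow(N, -1))) = Add(Mul(P, Rational(1, 43)), Mul(3, Pow(N, -1))) = Add(Mul(Rational(1, 43), P), Mul(3, Pow(N, -1))) = Add(Mul(3, Pow(N, -1)), Mul(Rational(1, 43), P)))
Add(46512, Mul(-1, Function('X')(-42, Mul(Add(6, -6), -3)))) = Add(46512, Mul(-1, Add(Mul(3, Pow(-42, -1)), Mul(Rational(1, 43), Mul(Add(6, -6), -3))))) = Add(46512, Mul(-1, Add(Mul(3, Rational(-1, 42)), Mul(Rational(1, 43), Mul(0, -3))))) = Add(46512, Mul(-1, Add(Rational(-1, 14), Mul(Rational(1, 43), 0)))) = Add(46512, Mul(-1, Add(Rational(-1, 14), 0))) = Add(46512, Mul(-1, Rational(-1, 14))) = Add(46512, Rational(1, 14)) = Rational(651169, 14)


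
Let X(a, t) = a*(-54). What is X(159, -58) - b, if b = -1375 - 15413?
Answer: 8202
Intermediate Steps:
X(a, t) = -54*a
b = -16788
X(159, -58) - b = -54*159 - 1*(-16788) = -8586 + 16788 = 8202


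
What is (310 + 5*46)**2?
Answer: 291600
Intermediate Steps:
(310 + 5*46)**2 = (310 + 230)**2 = 540**2 = 291600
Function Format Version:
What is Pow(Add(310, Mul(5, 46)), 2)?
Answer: 291600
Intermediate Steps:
Pow(Add(310, Mul(5, 46)), 2) = Pow(Add(310, 230), 2) = Pow(540, 2) = 291600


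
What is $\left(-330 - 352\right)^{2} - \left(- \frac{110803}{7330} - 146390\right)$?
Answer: $\frac{4482508423}{7330} \approx 6.1153 \cdot 10^{5}$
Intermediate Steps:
$\left(-330 - 352\right)^{2} - \left(- \frac{110803}{7330} - 146390\right) = \left(-682\right)^{2} - \left(\left(-110803\right) \frac{1}{7330} - 146390\right) = 465124 - \left(- \frac{110803}{7330} - 146390\right) = 465124 - - \frac{1073149503}{7330} = 465124 + \frac{1073149503}{7330} = \frac{4482508423}{7330}$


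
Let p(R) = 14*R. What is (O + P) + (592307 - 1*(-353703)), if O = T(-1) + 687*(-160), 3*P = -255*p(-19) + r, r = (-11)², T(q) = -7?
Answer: 2576200/3 ≈ 8.5873e+5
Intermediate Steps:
r = 121
P = 67951/3 (P = (-3570*(-19) + 121)/3 = (-255*(-266) + 121)/3 = (67830 + 121)/3 = (⅓)*67951 = 67951/3 ≈ 22650.)
O = -109927 (O = -7 + 687*(-160) = -7 - 109920 = -109927)
(O + P) + (592307 - 1*(-353703)) = (-109927 + 67951/3) + (592307 - 1*(-353703)) = -261830/3 + (592307 + 353703) = -261830/3 + 946010 = 2576200/3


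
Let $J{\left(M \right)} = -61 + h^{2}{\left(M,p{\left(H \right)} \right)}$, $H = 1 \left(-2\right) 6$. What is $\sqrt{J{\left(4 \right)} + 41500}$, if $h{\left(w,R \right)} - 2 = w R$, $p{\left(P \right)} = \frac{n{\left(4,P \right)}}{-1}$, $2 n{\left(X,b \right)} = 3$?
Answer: $\sqrt{41455} \approx 203.6$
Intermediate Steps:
$n{\left(X,b \right)} = \frac{3}{2}$ ($n{\left(X,b \right)} = \frac{1}{2} \cdot 3 = \frac{3}{2}$)
$H = -12$ ($H = \left(-2\right) 6 = -12$)
$p{\left(P \right)} = - \frac{3}{2}$ ($p{\left(P \right)} = \frac{3}{2 \left(-1\right)} = \frac{3}{2} \left(-1\right) = - \frac{3}{2}$)
$h{\left(w,R \right)} = 2 + R w$ ($h{\left(w,R \right)} = 2 + w R = 2 + R w$)
$J{\left(M \right)} = -61 + \left(2 - \frac{3 M}{2}\right)^{2}$
$\sqrt{J{\left(4 \right)} + 41500} = \sqrt{\left(-61 + \frac{\left(-4 + 3 \cdot 4\right)^{2}}{4}\right) + 41500} = \sqrt{\left(-61 + \frac{\left(-4 + 12\right)^{2}}{4}\right) + 41500} = \sqrt{\left(-61 + \frac{8^{2}}{4}\right) + 41500} = \sqrt{\left(-61 + \frac{1}{4} \cdot 64\right) + 41500} = \sqrt{\left(-61 + 16\right) + 41500} = \sqrt{-45 + 41500} = \sqrt{41455}$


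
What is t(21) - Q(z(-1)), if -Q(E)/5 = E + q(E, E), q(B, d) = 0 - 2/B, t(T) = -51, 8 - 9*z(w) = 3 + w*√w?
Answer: -7667/117 + 470*I/117 ≈ -65.53 + 4.0171*I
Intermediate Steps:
z(w) = 5/9 - w^(3/2)/9 (z(w) = 8/9 - (3 + w*√w)/9 = 8/9 - (3 + w^(3/2))/9 = 8/9 + (-⅓ - w^(3/2)/9) = 5/9 - w^(3/2)/9)
q(B, d) = -2/B (q(B, d) = 0 - 2/B = -2/B)
Q(E) = -5*E + 10/E (Q(E) = -5*(E - 2/E) = -5*E + 10/E)
t(21) - Q(z(-1)) = -51 - (-5*(5/9 - (-1)*I/9) + 10/(5/9 - (-1)*I/9)) = -51 - (-5*(5/9 + I/9) + 10/(5/9 + I/9)) = -51 - ((-25/9 - 5*I/9) + 10*(81*(5/9 - I/9)/26)) = -51 - ((-25/9 - 5*I/9) + 405*(5/9 - I/9)/13) = -51 - (-25/9 - 5*I/9 + 405*(5/9 - I/9)/13) = -51 + (25/9 - 405*(5/9 - I/9)/13 + 5*I/9) = -434/9 - 405*(5/9 - I/9)/13 + 5*I/9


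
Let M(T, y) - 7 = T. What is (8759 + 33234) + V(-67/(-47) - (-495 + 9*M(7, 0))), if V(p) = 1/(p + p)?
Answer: 1462196307/34820 ≈ 41993.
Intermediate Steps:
M(T, y) = 7 + T
V(p) = 1/(2*p)
(8759 + 33234) + V(-67/(-47) - (-495 + 9*M(7, 0))) = (8759 + 33234) + 1/(2*(-67/(-47) - 9/(1/((7 + 7) - 55)))) = 41993 + 1/(2*(-67*(-1/47) - 9/(1/(14 - 55)))) = 41993 + 1/(2*(67/47 - 9/(1/(-41)))) = 41993 + 1/(2*(67/47 - 9/(-1/41))) = 41993 + 1/(2*(67/47 - 9*(-41))) = 41993 + 1/(2*(67/47 + 369)) = 41993 + 1/(2*(17410/47)) = 41993 + (½)*(47/17410) = 41993 + 47/34820 = 1462196307/34820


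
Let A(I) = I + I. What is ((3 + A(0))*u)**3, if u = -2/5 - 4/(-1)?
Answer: 157464/125 ≈ 1259.7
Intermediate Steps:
A(I) = 2*I
u = 18/5 (u = -2*1/5 - 4*(-1) = -2/5 + 4 = 18/5 ≈ 3.6000)
((3 + A(0))*u)**3 = ((3 + 2*0)*(18/5))**3 = ((3 + 0)*(18/5))**3 = (3*(18/5))**3 = (54/5)**3 = 157464/125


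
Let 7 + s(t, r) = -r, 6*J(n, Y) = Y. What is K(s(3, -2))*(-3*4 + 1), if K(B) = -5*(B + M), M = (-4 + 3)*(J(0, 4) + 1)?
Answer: -1100/3 ≈ -366.67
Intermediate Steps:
J(n, Y) = Y/6
M = -5/3 (M = (-4 + 3)*((1/6)*4 + 1) = -(2/3 + 1) = -1*5/3 = -5/3 ≈ -1.6667)
s(t, r) = -7 - r
K(B) = 25/3 - 5*B (K(B) = -5*(B - 5/3) = -5*(-5/3 + B) = 25/3 - 5*B)
K(s(3, -2))*(-3*4 + 1) = (25/3 - 5*(-7 - 1*(-2)))*(-3*4 + 1) = (25/3 - 5*(-7 + 2))*(-12 + 1) = (25/3 - 5*(-5))*(-11) = (25/3 + 25)*(-11) = (100/3)*(-11) = -1100/3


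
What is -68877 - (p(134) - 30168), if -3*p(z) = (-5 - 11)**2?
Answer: -115871/3 ≈ -38624.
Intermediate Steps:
p(z) = -256/3 (p(z) = -(-5 - 11)**2/3 = -1/3*(-16)**2 = -1/3*256 = -256/3)
-68877 - (p(134) - 30168) = -68877 - (-256/3 - 30168) = -68877 - 1*(-90760/3) = -68877 + 90760/3 = -115871/3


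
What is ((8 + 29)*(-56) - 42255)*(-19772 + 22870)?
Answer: -137325046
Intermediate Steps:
((8 + 29)*(-56) - 42255)*(-19772 + 22870) = (37*(-56) - 42255)*3098 = (-2072 - 42255)*3098 = -44327*3098 = -137325046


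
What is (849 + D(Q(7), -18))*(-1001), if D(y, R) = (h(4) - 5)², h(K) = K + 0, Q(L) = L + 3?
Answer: -850850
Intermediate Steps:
Q(L) = 3 + L
h(K) = K
D(y, R) = 1 (D(y, R) = (4 - 5)² = (-1)² = 1)
(849 + D(Q(7), -18))*(-1001) = (849 + 1)*(-1001) = 850*(-1001) = -850850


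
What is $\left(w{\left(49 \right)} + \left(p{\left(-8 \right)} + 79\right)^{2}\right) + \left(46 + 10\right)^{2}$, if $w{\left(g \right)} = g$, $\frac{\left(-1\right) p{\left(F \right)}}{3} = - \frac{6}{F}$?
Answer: $\frac{145209}{16} \approx 9075.6$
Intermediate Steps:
$p{\left(F \right)} = \frac{18}{F}$ ($p{\left(F \right)} = - 3 \left(- \frac{6}{F}\right) = \frac{18}{F}$)
$\left(w{\left(49 \right)} + \left(p{\left(-8 \right)} + 79\right)^{2}\right) + \left(46 + 10\right)^{2} = \left(49 + \left(\frac{18}{-8} + 79\right)^{2}\right) + \left(46 + 10\right)^{2} = \left(49 + \left(18 \left(- \frac{1}{8}\right) + 79\right)^{2}\right) + 56^{2} = \left(49 + \left(- \frac{9}{4} + 79\right)^{2}\right) + 3136 = \left(49 + \left(\frac{307}{4}\right)^{2}\right) + 3136 = \left(49 + \frac{94249}{16}\right) + 3136 = \frac{95033}{16} + 3136 = \frac{145209}{16}$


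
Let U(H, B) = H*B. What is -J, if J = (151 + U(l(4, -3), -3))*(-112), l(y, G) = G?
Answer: 17920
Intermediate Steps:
U(H, B) = B*H
J = -17920 (J = (151 - 3*(-3))*(-112) = (151 + 9)*(-112) = 160*(-112) = -17920)
-J = -1*(-17920) = 17920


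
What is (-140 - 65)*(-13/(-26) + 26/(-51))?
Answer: 205/102 ≈ 2.0098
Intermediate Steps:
(-140 - 65)*(-13/(-26) + 26/(-51)) = -205*(-13*(-1/26) + 26*(-1/51)) = -205*(1/2 - 26/51) = -205*(-1/102) = 205/102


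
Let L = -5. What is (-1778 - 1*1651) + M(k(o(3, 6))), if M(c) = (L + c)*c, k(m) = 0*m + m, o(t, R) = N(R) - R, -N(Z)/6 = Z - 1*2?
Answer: -2379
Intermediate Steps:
N(Z) = 12 - 6*Z (N(Z) = -6*(Z - 1*2) = -6*(Z - 2) = -6*(-2 + Z) = 12 - 6*Z)
o(t, R) = 12 - 7*R (o(t, R) = (12 - 6*R) - R = 12 - 7*R)
k(m) = m (k(m) = 0 + m = m)
M(c) = c*(-5 + c) (M(c) = (-5 + c)*c = c*(-5 + c))
(-1778 - 1*1651) + M(k(o(3, 6))) = (-1778 - 1*1651) + (12 - 7*6)*(-5 + (12 - 7*6)) = (-1778 - 1651) + (12 - 42)*(-5 + (12 - 42)) = -3429 - 30*(-5 - 30) = -3429 - 30*(-35) = -3429 + 1050 = -2379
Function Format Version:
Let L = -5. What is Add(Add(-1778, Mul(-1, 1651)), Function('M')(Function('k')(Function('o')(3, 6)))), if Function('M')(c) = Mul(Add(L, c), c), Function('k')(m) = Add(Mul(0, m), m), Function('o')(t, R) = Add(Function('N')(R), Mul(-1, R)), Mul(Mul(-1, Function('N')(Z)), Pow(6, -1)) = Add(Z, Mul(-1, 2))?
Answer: -2379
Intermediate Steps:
Function('N')(Z) = Add(12, Mul(-6, Z)) (Function('N')(Z) = Mul(-6, Add(Z, Mul(-1, 2))) = Mul(-6, Add(Z, -2)) = Mul(-6, Add(-2, Z)) = Add(12, Mul(-6, Z)))
Function('o')(t, R) = Add(12, Mul(-7, R)) (Function('o')(t, R) = Add(Add(12, Mul(-6, R)), Mul(-1, R)) = Add(12, Mul(-7, R)))
Function('k')(m) = m (Function('k')(m) = Add(0, m) = m)
Function('M')(c) = Mul(c, Add(-5, c)) (Function('M')(c) = Mul(Add(-5, c), c) = Mul(c, Add(-5, c)))
Add(Add(-1778, Mul(-1, 1651)), Function('M')(Function('k')(Function('o')(3, 6)))) = Add(Add(-1778, Mul(-1, 1651)), Mul(Add(12, Mul(-7, 6)), Add(-5, Add(12, Mul(-7, 6))))) = Add(Add(-1778, -1651), Mul(Add(12, -42), Add(-5, Add(12, -42)))) = Add(-3429, Mul(-30, Add(-5, -30))) = Add(-3429, Mul(-30, -35)) = Add(-3429, 1050) = -2379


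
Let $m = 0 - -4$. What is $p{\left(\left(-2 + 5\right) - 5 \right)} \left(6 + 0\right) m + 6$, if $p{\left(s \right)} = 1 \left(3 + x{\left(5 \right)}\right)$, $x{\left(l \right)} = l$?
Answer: $198$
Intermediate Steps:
$m = 4$ ($m = 0 + 4 = 4$)
$p{\left(s \right)} = 8$ ($p{\left(s \right)} = 1 \left(3 + 5\right) = 1 \cdot 8 = 8$)
$p{\left(\left(-2 + 5\right) - 5 \right)} \left(6 + 0\right) m + 6 = 8 \left(6 + 0\right) 4 + 6 = 8 \cdot 6 \cdot 4 + 6 = 48 \cdot 4 + 6 = 192 + 6 = 198$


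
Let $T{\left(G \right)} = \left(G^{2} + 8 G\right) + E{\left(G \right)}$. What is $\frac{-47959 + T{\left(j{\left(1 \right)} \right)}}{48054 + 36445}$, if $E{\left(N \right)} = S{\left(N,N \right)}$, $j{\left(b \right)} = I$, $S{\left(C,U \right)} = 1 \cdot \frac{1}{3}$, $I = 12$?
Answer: $- \frac{143156}{253497} \approx -0.56472$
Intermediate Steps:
$S{\left(C,U \right)} = \frac{1}{3}$ ($S{\left(C,U \right)} = 1 \cdot \frac{1}{3} = \frac{1}{3}$)
$j{\left(b \right)} = 12$
$E{\left(N \right)} = \frac{1}{3}$
$T{\left(G \right)} = \frac{1}{3} + G^{2} + 8 G$ ($T{\left(G \right)} = \left(G^{2} + 8 G\right) + \frac{1}{3} = \frac{1}{3} + G^{2} + 8 G$)
$\frac{-47959 + T{\left(j{\left(1 \right)} \right)}}{48054 + 36445} = \frac{-47959 + \left(\frac{1}{3} + 12^{2} + 8 \cdot 12\right)}{48054 + 36445} = \frac{-47959 + \left(\frac{1}{3} + 144 + 96\right)}{84499} = \left(-47959 + \frac{721}{3}\right) \frac{1}{84499} = \left(- \frac{143156}{3}\right) \frac{1}{84499} = - \frac{143156}{253497}$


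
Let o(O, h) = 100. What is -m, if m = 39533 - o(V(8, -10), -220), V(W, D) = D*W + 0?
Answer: -39433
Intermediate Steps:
V(W, D) = D*W
m = 39433 (m = 39533 - 1*100 = 39533 - 100 = 39433)
-m = -1*39433 = -39433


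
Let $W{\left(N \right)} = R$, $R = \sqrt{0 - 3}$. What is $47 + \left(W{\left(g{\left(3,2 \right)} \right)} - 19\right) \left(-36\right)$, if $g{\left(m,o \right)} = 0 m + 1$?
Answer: $731 - 36 i \sqrt{3} \approx 731.0 - 62.354 i$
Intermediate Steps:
$R = i \sqrt{3}$ ($R = \sqrt{-3} = i \sqrt{3} \approx 1.732 i$)
$g{\left(m,o \right)} = 1$ ($g{\left(m,o \right)} = 0 + 1 = 1$)
$W{\left(N \right)} = i \sqrt{3}$
$47 + \left(W{\left(g{\left(3,2 \right)} \right)} - 19\right) \left(-36\right) = 47 + \left(i \sqrt{3} - 19\right) \left(-36\right) = 47 + \left(-19 + i \sqrt{3}\right) \left(-36\right) = 47 + \left(684 - 36 i \sqrt{3}\right) = 731 - 36 i \sqrt{3}$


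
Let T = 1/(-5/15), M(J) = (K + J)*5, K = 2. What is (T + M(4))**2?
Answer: 729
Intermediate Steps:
M(J) = 10 + 5*J (M(J) = (2 + J)*5 = 10 + 5*J)
T = -3 (T = 1/(-5*1/15) = 1/(-1/3) = -3)
(T + M(4))**2 = (-3 + (10 + 5*4))**2 = (-3 + (10 + 20))**2 = (-3 + 30)**2 = 27**2 = 729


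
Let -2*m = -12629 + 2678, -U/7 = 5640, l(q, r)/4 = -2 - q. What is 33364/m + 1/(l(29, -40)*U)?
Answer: 1170854009/174606880 ≈ 6.7057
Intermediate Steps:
l(q, r) = -8 - 4*q (l(q, r) = 4*(-2 - q) = -8 - 4*q)
U = -39480 (U = -7*5640 = -39480)
m = 9951/2 (m = -(-12629 + 2678)/2 = -½*(-9951) = 9951/2 ≈ 4975.5)
33364/m + 1/(l(29, -40)*U) = 33364/(9951/2) + 1/(-8 - 4*29*(-39480)) = 33364*(2/9951) - 1/39480/(-8 - 116) = 66728/9951 - 1/39480/(-124) = 66728/9951 - 1/124*(-1/39480) = 66728/9951 + 1/4895520 = 1170854009/174606880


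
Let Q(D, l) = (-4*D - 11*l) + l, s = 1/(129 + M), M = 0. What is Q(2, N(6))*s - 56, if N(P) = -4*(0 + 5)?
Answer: -2344/43 ≈ -54.512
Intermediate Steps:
N(P) = -20 (N(P) = -4*5 = -20)
s = 1/129 (s = 1/(129 + 0) = 1/129 ≈ 0.0077519)
Q(D, l) = -10*l - 4*D (Q(D, l) = (-11*l - 4*D) + l = -10*l - 4*D)
Q(2, N(6))*s - 56 = (-10*(-20) - 4*2)*(1/129) - 56 = (200 - 8)*(1/129) - 56 = 192*(1/129) - 56 = 64/43 - 56 = -2344/43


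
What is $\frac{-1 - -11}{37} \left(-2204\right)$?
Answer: $- \frac{22040}{37} \approx -595.68$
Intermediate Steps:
$\frac{-1 - -11}{37} \left(-2204\right) = \left(-1 + 11\right) \frac{1}{37} \left(-2204\right) = 10 \cdot \frac{1}{37} \left(-2204\right) = \frac{10}{37} \left(-2204\right) = - \frac{22040}{37}$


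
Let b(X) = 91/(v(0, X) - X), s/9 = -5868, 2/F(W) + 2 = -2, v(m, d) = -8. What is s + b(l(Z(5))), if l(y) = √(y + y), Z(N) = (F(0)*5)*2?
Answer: (-52812*√10 + 422587*I)/(√10 - 8*I) ≈ -52822.0 + 3.8887*I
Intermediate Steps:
F(W) = -½ (F(W) = 2/(-2 - 2) = 2/(-4) = 2*(-¼) = -½)
Z(N) = -5 (Z(N) = -½*5*2 = -5/2*2 = -5)
l(y) = √2*√y (l(y) = √(2*y) = √2*√y)
s = -52812 (s = 9*(-5868) = -52812)
b(X) = 91/(-8 - X)
s + b(l(Z(5))) = -52812 - 91/(8 + √2*√(-5)) = -52812 - 91/(8 + √2*(I*√5)) = -52812 - 91/(8 + I*√10)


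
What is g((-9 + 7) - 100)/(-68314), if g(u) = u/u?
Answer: -1/68314 ≈ -1.4638e-5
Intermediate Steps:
g(u) = 1
g((-9 + 7) - 100)/(-68314) = 1/(-68314) = 1*(-1/68314) = -1/68314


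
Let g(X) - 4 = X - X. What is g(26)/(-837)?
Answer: -4/837 ≈ -0.0047790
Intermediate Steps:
g(X) = 4 (g(X) = 4 + (X - X) = 4 + 0 = 4)
g(26)/(-837) = 4/(-837) = 4*(-1/837) = -4/837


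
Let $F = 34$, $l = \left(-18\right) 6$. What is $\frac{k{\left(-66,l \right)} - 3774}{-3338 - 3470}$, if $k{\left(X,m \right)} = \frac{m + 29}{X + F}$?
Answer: $\frac{120689}{217856} \approx 0.55399$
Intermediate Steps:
$l = -108$
$k{\left(X,m \right)} = \frac{29 + m}{34 + X}$ ($k{\left(X,m \right)} = \frac{m + 29}{X + 34} = \frac{29 + m}{34 + X}$)
$\frac{k{\left(-66,l \right)} - 3774}{-3338 - 3470} = \frac{\frac{29 - 108}{34 - 66} - 3774}{-3338 - 3470} = \frac{\frac{1}{-32} \left(-79\right) - 3774}{-6808} = \left(\left(- \frac{1}{32}\right) \left(-79\right) - 3774\right) \left(- \frac{1}{6808}\right) = \left(\frac{79}{32} - 3774\right) \left(- \frac{1}{6808}\right) = \left(- \frac{120689}{32}\right) \left(- \frac{1}{6808}\right) = \frac{120689}{217856}$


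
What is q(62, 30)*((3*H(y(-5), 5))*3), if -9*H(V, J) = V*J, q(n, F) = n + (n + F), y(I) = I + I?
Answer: 7700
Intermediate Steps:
y(I) = 2*I
q(n, F) = F + 2*n (q(n, F) = n + (F + n) = F + 2*n)
H(V, J) = -J*V/9 (H(V, J) = -V*J/9 = -J*V/9)
q(62, 30)*((3*H(y(-5), 5))*3) = (30 + 2*62)*((3*(-⅑*5*2*(-5)))*3) = (30 + 124)*((3*(-⅑*5*(-10)))*3) = 154*((3*(50/9))*3) = 154*((50/3)*3) = 154*50 = 7700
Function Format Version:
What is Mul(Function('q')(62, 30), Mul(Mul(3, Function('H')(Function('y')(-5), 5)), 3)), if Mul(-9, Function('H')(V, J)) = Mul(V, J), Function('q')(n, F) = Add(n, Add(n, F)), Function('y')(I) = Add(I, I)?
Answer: 7700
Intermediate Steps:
Function('y')(I) = Mul(2, I)
Function('q')(n, F) = Add(F, Mul(2, n)) (Function('q')(n, F) = Add(n, Add(F, n)) = Add(F, Mul(2, n)))
Function('H')(V, J) = Mul(Rational(-1, 9), J, V) (Function('H')(V, J) = Mul(Rational(-1, 9), Mul(V, J)) = Mul(Rational(-1, 9), Mul(J, V)) = Mul(Rational(-1, 9), J, V))
Mul(Function('q')(62, 30), Mul(Mul(3, Function('H')(Function('y')(-5), 5)), 3)) = Mul(Add(30, Mul(2, 62)), Mul(Mul(3, Mul(Rational(-1, 9), 5, Mul(2, -5))), 3)) = Mul(Add(30, 124), Mul(Mul(3, Mul(Rational(-1, 9), 5, -10)), 3)) = Mul(154, Mul(Mul(3, Rational(50, 9)), 3)) = Mul(154, Mul(Rational(50, 3), 3)) = Mul(154, 50) = 7700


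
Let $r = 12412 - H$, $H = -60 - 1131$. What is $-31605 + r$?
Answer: $-18002$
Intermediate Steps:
$H = -1191$ ($H = -60 - 1131 = -1191$)
$r = 13603$ ($r = 12412 - -1191 = 12412 + 1191 = 13603$)
$-31605 + r = -31605 + 13603 = -18002$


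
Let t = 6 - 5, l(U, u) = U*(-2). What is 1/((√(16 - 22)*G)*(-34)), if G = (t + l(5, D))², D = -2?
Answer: I*√6/16524 ≈ 0.00014824*I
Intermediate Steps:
l(U, u) = -2*U
t = 1
G = 81 (G = (1 - 2*5)² = (1 - 10)² = (-9)² = 81)
1/((√(16 - 22)*G)*(-34)) = 1/((√(16 - 22)*81)*(-34)) = 1/((√(-6)*81)*(-34)) = 1/(((I*√6)*81)*(-34)) = 1/((81*I*√6)*(-34)) = 1/(-2754*I*√6) = I*√6/16524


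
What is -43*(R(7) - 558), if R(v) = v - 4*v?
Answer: 24897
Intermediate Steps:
R(v) = -3*v
-43*(R(7) - 558) = -43*(-3*7 - 558) = -43*(-21 - 558) = -43*(-579) = 24897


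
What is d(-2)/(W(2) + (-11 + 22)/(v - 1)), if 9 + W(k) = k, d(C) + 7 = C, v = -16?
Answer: 153/130 ≈ 1.1769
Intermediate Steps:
d(C) = -7 + C
W(k) = -9 + k
d(-2)/(W(2) + (-11 + 22)/(v - 1)) = (-7 - 2)/((-9 + 2) + (-11 + 22)/(-16 - 1)) = -9/(-7 + 11/(-17)) = -9/(-7 + 11*(-1/17)) = -9/(-7 - 11/17) = -9/(-130/17) = -17/130*(-9) = 153/130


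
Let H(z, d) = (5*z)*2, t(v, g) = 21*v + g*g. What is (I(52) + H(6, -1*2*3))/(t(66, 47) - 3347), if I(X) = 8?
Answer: 17/62 ≈ 0.27419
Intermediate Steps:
t(v, g) = g² + 21*v (t(v, g) = 21*v + g² = g² + 21*v)
H(z, d) = 10*z
(I(52) + H(6, -1*2*3))/(t(66, 47) - 3347) = (8 + 10*6)/((47² + 21*66) - 3347) = (8 + 60)/((2209 + 1386) - 3347) = 68/(3595 - 3347) = 68/248 = 68*(1/248) = 17/62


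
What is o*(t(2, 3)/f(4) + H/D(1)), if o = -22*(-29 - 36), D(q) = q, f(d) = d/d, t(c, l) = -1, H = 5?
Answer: 5720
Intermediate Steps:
f(d) = 1
o = 1430 (o = -22*(-65) = 1430)
o*(t(2, 3)/f(4) + H/D(1)) = 1430*(-1/1 + 5/1) = 1430*(-1*1 + 5*1) = 1430*(-1 + 5) = 1430*4 = 5720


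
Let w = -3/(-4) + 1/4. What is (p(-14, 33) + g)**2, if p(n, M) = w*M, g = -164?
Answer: 17161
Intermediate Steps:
w = 1 (w = -3*(-1/4) + 1*(1/4) = 3/4 + 1/4 = 1)
p(n, M) = M (p(n, M) = 1*M = M)
(p(-14, 33) + g)**2 = (33 - 164)**2 = (-131)**2 = 17161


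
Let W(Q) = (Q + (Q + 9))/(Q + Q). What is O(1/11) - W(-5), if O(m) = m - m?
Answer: -⅒ ≈ -0.10000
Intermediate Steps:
O(m) = 0
W(Q) = (9 + 2*Q)/(2*Q) (W(Q) = (Q + (9 + Q))/((2*Q)) = (9 + 2*Q)*(1/(2*Q)) = (9 + 2*Q)/(2*Q))
O(1/11) - W(-5) = 0 - (9/2 - 5)/(-5) = 0 - (-1)*(-1)/(5*2) = 0 - 1*⅒ = 0 - ⅒ = -⅒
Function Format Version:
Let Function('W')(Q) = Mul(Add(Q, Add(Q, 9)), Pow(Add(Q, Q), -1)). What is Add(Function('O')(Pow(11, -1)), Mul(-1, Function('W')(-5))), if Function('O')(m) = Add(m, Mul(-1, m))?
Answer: Rational(-1, 10) ≈ -0.10000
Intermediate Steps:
Function('O')(m) = 0
Function('W')(Q) = Mul(Rational(1, 2), Pow(Q, -1), Add(9, Mul(2, Q))) (Function('W')(Q) = Mul(Add(Q, Add(9, Q)), Pow(Mul(2, Q), -1)) = Mul(Add(9, Mul(2, Q)), Mul(Rational(1, 2), Pow(Q, -1))) = Mul(Rational(1, 2), Pow(Q, -1), Add(9, Mul(2, Q))))
Add(Function('O')(Pow(11, -1)), Mul(-1, Function('W')(-5))) = Add(0, Mul(-1, Mul(Pow(-5, -1), Add(Rational(9, 2), -5)))) = Add(0, Mul(-1, Mul(Rational(-1, 5), Rational(-1, 2)))) = Add(0, Mul(-1, Rational(1, 10))) = Add(0, Rational(-1, 10)) = Rational(-1, 10)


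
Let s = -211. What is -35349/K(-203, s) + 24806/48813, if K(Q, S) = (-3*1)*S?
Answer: -569929513/10299543 ≈ -55.335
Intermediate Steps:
K(Q, S) = -3*S
-35349/K(-203, s) + 24806/48813 = -35349/((-3*(-211))) + 24806/48813 = -35349/633 + 24806*(1/48813) = -35349*1/633 + 24806/48813 = -11783/211 + 24806/48813 = -569929513/10299543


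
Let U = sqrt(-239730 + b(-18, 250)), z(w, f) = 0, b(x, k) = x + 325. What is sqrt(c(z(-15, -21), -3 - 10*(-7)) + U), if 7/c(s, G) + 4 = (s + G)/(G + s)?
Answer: sqrt(-21 + 9*I*sqrt(239423))/3 ≈ 15.604 + 15.679*I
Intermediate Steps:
b(x, k) = 325 + x
c(s, G) = -7/3 (c(s, G) = 7/(-4 + (s + G)/(G + s)) = 7/(-4 + (G + s)/(G + s)) = 7/(-4 + 1) = 7/(-3) = 7*(-1/3) = -7/3)
U = I*sqrt(239423) (U = sqrt(-239730 + (325 - 18)) = sqrt(-239730 + 307) = sqrt(-239423) = I*sqrt(239423) ≈ 489.31*I)
sqrt(c(z(-15, -21), -3 - 10*(-7)) + U) = sqrt(-7/3 + I*sqrt(239423))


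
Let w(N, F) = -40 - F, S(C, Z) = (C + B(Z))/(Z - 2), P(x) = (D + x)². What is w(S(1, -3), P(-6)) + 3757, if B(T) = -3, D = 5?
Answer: 3716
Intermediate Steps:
P(x) = (5 + x)²
S(C, Z) = (-3 + C)/(-2 + Z) (S(C, Z) = (C - 3)/(Z - 2) = (-3 + C)/(-2 + Z))
w(S(1, -3), P(-6)) + 3757 = (-40 - (5 - 6)²) + 3757 = (-40 - 1*(-1)²) + 3757 = (-40 - 1*1) + 3757 = (-40 - 1) + 3757 = -41 + 3757 = 3716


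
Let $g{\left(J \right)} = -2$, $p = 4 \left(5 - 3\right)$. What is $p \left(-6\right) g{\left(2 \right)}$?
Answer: $96$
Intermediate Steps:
$p = 8$ ($p = 4 \cdot 2 = 8$)
$p \left(-6\right) g{\left(2 \right)} = 8 \left(-6\right) \left(-2\right) = \left(-48\right) \left(-2\right) = 96$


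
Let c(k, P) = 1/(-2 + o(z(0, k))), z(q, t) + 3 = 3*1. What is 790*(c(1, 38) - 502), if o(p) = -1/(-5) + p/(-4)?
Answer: -3573170/9 ≈ -3.9702e+5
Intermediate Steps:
z(q, t) = 0 (z(q, t) = -3 + 3*1 = -3 + 3 = 0)
o(p) = 1/5 - p/4 (o(p) = -1*(-1/5) + p*(-1/4) = 1/5 - p/4)
c(k, P) = -5/9 (c(k, P) = 1/(-2 + (1/5 - 1/4*0)) = 1/(-2 + (1/5 + 0)) = 1/(-2 + 1/5) = 1/(-9/5) = -5/9)
790*(c(1, 38) - 502) = 790*(-5/9 - 502) = 790*(-4523/9) = -3573170/9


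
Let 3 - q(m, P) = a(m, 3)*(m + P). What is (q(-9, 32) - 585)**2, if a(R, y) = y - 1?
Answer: 394384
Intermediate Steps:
a(R, y) = -1 + y
q(m, P) = 3 - 2*P - 2*m (q(m, P) = 3 - (-1 + 3)*(m + P) = 3 - 2*(P + m) = 3 - (2*P + 2*m) = 3 + (-2*P - 2*m) = 3 - 2*P - 2*m)
(q(-9, 32) - 585)**2 = ((3 - 2*32 - 2*(-9)) - 585)**2 = ((3 - 64 + 18) - 585)**2 = (-43 - 585)**2 = (-628)**2 = 394384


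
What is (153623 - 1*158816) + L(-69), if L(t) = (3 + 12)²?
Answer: -4968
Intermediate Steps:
L(t) = 225 (L(t) = 15² = 225)
(153623 - 1*158816) + L(-69) = (153623 - 1*158816) + 225 = (153623 - 158816) + 225 = -5193 + 225 = -4968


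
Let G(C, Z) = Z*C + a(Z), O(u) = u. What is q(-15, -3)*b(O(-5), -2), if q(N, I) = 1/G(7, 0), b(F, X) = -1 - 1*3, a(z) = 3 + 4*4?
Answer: -4/19 ≈ -0.21053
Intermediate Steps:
a(z) = 19 (a(z) = 3 + 16 = 19)
b(F, X) = -4 (b(F, X) = -1 - 3 = -4)
G(C, Z) = 19 + C*Z (G(C, Z) = Z*C + 19 = C*Z + 19 = 19 + C*Z)
q(N, I) = 1/19 (q(N, I) = 1/(19 + 7*0) = 1/(19 + 0) = 1/19)
q(-15, -3)*b(O(-5), -2) = (1/19)*(-4) = -4/19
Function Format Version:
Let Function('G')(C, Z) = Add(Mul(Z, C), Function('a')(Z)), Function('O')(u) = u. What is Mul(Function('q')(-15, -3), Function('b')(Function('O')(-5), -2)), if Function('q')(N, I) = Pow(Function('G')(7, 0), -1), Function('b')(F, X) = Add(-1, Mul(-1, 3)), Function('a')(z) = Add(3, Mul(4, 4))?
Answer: Rational(-4, 19) ≈ -0.21053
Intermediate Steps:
Function('a')(z) = 19 (Function('a')(z) = Add(3, 16) = 19)
Function('b')(F, X) = -4 (Function('b')(F, X) = Add(-1, -3) = -4)
Function('G')(C, Z) = Add(19, Mul(C, Z)) (Function('G')(C, Z) = Add(Mul(Z, C), 19) = Add(Mul(C, Z), 19) = Add(19, Mul(C, Z)))
Function('q')(N, I) = Rational(1, 19) (Function('q')(N, I) = Pow(Add(19, Mul(7, 0)), -1) = Pow(Add(19, 0), -1) = Pow(19, -1) = Rational(1, 19))
Mul(Function('q')(-15, -3), Function('b')(Function('O')(-5), -2)) = Mul(Rational(1, 19), -4) = Rational(-4, 19)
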